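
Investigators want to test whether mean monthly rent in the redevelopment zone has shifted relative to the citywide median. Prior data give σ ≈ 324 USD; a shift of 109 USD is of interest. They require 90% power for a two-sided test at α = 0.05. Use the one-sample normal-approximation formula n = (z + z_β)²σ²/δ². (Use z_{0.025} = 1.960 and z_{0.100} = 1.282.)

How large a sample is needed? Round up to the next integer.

n = 93

n = (z_{α/2} + z_β)² · σ² / δ²
  = (1.960 + 1.282)² · 324² / 109²
  = 10.5106 · 104976 / 11881
  = 92.87
Round up → n = 93.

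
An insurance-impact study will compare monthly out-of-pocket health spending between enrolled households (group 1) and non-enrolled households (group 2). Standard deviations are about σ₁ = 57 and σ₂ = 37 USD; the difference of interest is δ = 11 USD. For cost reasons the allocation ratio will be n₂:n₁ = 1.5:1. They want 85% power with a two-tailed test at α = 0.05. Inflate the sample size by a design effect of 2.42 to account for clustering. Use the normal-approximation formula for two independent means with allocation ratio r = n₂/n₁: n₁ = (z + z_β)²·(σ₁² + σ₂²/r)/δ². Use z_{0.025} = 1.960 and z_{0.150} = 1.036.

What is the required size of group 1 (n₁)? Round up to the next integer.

n₁ = 748

n₁ = (z_{α/2} + z_β)² · (σ₁² + σ₂²/r) / δ²
   = (1.960 + 1.036)² · (57² + 37²/1.5) / 11²
   = 8.9760 · (3249 + 912.6667) / 121
   = 8.9760 · 4161.7 / 121
   = 308.72
Design effect: 2.42 × 308.72 = 747.10.
Round up → n₁ = 748; n₂ = r·n₁ = 1.5 × 748 = 1122.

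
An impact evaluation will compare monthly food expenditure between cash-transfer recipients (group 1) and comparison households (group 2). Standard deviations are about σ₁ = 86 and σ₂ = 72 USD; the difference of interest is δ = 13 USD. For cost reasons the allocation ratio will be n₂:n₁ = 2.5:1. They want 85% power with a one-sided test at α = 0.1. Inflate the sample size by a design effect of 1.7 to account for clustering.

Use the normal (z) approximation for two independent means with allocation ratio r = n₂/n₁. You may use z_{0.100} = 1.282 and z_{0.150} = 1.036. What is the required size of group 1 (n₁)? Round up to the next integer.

n₁ = (z_α + z_β)² · (σ₁² + σ₂²/r) / δ²
   = (1.282 + 1.036)² · (86² + 72²/2.5) / 13²
   = 5.3731 · (7396 + 2073.6) / 169
   = 5.3731 · 9469.6 / 169
   = 301.07
Design effect: 1.7 × 301.07 = 511.82.
Round up → n₁ = 512; n₂ = r·n₁ = 2.5 × 512 = 1280.

n₁ = 512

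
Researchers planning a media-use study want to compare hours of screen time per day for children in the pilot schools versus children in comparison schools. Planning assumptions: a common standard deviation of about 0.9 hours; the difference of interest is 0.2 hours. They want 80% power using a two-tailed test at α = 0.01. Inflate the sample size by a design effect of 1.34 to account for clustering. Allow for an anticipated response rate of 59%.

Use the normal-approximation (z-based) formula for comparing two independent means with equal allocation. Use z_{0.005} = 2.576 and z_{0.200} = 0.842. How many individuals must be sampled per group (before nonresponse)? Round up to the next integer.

n = (z_{α/2} + z_β)² · (σ₁² + σ₂²) / δ²
  = (2.576 + 0.842)² · (2·0.9² = 1.62) / 0.2²
  = 11.6827 · 1.62 / 0.04
  = 473.15
Design effect: 1.34 × 473.15 = 634.02.
Adjust for 59% response: 634.02 / 0.59 = 1074.61.
Round up → n = 1075 per group.

n = 1075 per group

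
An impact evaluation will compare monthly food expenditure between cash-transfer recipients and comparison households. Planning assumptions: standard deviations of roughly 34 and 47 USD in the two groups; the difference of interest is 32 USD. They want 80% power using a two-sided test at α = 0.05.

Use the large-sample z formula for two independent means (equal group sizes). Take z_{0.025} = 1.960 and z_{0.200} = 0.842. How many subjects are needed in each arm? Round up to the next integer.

n = 26 per group

n = (z_{α/2} + z_β)² · (σ₁² + σ₂²) / δ²
  = (1.960 + 0.842)² · (34² + 47² = 3365) / 32²
  = 7.8512 · 3365 / 1024
  = 25.80
Round up → n = 26 per group.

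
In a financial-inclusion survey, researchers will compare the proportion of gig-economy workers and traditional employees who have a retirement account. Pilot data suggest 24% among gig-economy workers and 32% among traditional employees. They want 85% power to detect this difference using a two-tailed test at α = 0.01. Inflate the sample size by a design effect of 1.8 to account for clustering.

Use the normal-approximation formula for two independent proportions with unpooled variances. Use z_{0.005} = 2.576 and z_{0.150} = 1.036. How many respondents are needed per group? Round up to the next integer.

n = 1468 per group

n = (z_{α/2} + z_β)² · [p₁(1−p₁) + p₂(1−p₂)] / (p₁ − p₂)²
  = (2.576 + 1.036)² · (0.24·0.76 + 0.32·0.68) / (-0.08)²
  = (3.612)² · (0.1824 + 0.2176) / 0.0064
  = 13.0465 · 0.4000 / 0.0064
  = 815.41
Design effect: 1.8 × 815.41 = 1467.74.
Round up → n = 1468 per group.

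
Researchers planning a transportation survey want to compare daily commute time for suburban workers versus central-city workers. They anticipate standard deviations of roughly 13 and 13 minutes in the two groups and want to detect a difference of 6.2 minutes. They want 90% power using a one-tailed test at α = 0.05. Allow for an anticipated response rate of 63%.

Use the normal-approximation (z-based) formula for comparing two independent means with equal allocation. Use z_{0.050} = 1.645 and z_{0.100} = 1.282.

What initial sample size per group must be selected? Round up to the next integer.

n = 120 per group

n = (z_α + z_β)² · (σ₁² + σ₂²) / δ²
  = (1.645 + 1.282)² · (13² + 13² = 338) / 6.2²
  = 8.5673 · 338 / 38.44
  = 75.33
Adjust for 63% response: 75.33 / 0.63 = 119.57.
Round up → n = 120 per group.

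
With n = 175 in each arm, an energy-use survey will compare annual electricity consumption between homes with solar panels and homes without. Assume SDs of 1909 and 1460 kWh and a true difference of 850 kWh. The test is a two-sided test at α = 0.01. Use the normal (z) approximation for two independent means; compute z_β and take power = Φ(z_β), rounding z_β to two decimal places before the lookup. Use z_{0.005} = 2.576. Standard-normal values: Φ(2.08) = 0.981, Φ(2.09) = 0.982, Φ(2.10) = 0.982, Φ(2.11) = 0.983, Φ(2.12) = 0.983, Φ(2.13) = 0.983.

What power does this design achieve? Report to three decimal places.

Power ≈ 0.982

z_β = δ·√(n/(σ₁²+σ₂²)) − z_{α/2}
    = 850 · √(175/5775881) − 2.576
    = 850 · 0.00550 − 2.576
    = 4.6787 − 2.576 = 2.1027 → 2.10
Power = Φ(2.10) = 0.982.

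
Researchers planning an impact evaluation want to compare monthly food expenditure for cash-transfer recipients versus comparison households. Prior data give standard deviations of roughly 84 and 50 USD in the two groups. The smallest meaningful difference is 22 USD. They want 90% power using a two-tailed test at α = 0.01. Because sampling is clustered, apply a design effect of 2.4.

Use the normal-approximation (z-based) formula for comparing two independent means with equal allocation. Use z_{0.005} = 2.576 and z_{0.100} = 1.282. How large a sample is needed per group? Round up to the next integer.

n = 706 per group

n = (z_{α/2} + z_β)² · (σ₁² + σ₂²) / δ²
  = (2.576 + 1.282)² · (84² + 50² = 9556) / 22²
  = 14.8842 · 9556 / 484
  = 293.87
Design effect: 2.4 × 293.87 = 705.29.
Round up → n = 706 per group.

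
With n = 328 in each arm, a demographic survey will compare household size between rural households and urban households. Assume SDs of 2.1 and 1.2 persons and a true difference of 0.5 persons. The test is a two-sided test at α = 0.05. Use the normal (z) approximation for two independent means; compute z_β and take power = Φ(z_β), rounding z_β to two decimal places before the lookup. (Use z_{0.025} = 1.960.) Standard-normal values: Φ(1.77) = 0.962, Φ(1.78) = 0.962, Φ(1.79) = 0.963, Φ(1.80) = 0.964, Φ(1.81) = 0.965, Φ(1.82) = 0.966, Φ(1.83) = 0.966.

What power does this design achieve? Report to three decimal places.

z_β = δ·√(n/(σ₁²+σ₂²)) − z_{α/2}
    = 0.5 · √(328/5.85) − 1.960
    = 0.5 · 7.48788 − 1.960
    = 3.7439 − 1.960 = 1.7839 → 1.78
Power = Φ(1.78) = 0.962.

Power ≈ 0.962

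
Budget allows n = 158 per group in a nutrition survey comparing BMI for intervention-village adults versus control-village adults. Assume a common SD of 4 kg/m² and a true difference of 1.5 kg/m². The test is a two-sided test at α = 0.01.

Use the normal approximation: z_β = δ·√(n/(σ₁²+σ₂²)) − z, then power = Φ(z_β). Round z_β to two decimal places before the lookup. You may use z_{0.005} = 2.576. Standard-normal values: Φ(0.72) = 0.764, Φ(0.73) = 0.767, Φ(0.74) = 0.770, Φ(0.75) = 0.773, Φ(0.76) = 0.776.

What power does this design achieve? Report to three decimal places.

Power ≈ 0.776

z_β = δ·√(n/(σ₁²+σ₂²)) − z_{α/2}
    = 1.5 · √(158/32) − 2.576
    = 1.5 · 2.22205 − 2.576
    = 3.3331 − 2.576 = 0.7571 → 0.76
Power = Φ(0.76) = 0.776.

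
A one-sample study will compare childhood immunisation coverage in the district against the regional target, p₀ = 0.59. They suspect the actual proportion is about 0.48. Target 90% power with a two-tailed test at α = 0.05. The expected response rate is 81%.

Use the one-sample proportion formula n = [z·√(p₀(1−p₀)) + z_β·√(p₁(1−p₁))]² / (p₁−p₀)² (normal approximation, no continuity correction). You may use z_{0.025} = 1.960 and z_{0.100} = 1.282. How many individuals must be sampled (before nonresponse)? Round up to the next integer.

n = [z_{α/2}·√(p₀q₀) + z_β·√(p₁q₁)]² / (p₁ − p₀)²
  = [1.960·√(0.59·0.41) + 1.282·√(0.48·0.52)]² / (-0.11)²
  = [1.960·0.4918 + 1.282·0.4996]² / 0.0121
  = [1.6045]² / 0.0121
  = 212.76
Adjust for 81% response: 212.76 / 0.81 = 262.66.
Round up → n = 263.

n = 263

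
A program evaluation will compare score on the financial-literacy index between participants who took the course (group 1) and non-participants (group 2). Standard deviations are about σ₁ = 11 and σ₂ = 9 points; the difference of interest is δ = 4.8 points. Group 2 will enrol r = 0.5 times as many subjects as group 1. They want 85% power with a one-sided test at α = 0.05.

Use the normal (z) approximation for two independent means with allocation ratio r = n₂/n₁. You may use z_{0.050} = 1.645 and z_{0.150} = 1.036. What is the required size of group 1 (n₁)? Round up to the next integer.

n₁ = (z_α + z_β)² · (σ₁² + σ₂²/r) / δ²
   = (1.645 + 1.036)² · (11² + 9²/0.5) / 4.8²
   = 7.1878 · (121 + 162) / 23.04
   = 7.1878 · 283 / 23.04
   = 88.29
Round up → n₁ = 89; n₂ = r·n₁ = 0.5 × 89 = 45.

n₁ = 89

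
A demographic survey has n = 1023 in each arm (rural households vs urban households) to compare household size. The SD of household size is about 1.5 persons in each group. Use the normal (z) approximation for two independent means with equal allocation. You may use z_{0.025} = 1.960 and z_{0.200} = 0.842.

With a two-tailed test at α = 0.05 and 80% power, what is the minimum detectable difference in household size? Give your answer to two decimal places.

δ = (z_{α/2} + z_β) · √((σ₁²+σ₂²)/n)
  = (1.960 + 0.842) · √(4.5/1023)
  = 2.802 · √0.0044
  = 2.802 · 0.0663
  = 0.1858

Minimum detectable difference ≈ 0.19 persons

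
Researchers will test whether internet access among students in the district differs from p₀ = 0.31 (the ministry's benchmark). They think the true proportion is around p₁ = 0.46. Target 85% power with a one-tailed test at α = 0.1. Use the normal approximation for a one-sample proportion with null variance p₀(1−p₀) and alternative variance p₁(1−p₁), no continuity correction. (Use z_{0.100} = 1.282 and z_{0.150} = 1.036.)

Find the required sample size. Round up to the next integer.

n = [z_α·√(p₀q₀) + z_β·√(p₁q₁)]² / (p₁ − p₀)²
  = [1.282·√(0.31·0.69) + 1.036·√(0.46·0.54)]² / (0.15)²
  = [1.282·0.4625 + 1.036·0.4984]² / 0.0225
  = [1.1093]² / 0.0225
  = 54.69
Round up → n = 55.

n = 55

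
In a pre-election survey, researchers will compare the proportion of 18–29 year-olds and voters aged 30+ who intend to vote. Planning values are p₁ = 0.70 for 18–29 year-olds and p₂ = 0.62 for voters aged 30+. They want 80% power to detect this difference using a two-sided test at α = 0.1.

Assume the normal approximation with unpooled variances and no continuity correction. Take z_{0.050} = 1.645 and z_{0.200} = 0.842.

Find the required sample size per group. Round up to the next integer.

n = 431 per group

n = (z_{α/2} + z_β)² · [p₁(1−p₁) + p₂(1−p₂)] / (p₁ − p₂)²
  = (1.645 + 0.842)² · (0.70·0.30 + 0.62·0.38) / (0.08)²
  = (2.487)² · (0.2100 + 0.2356) / 0.0064
  = 6.1852 · 0.4456 / 0.0064
  = 430.64
Round up → n = 431 per group.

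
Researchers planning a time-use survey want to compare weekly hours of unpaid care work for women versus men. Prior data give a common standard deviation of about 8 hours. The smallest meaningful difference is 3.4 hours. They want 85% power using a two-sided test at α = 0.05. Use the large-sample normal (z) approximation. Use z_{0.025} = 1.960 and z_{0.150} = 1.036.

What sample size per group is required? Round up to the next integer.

n = 100 per group

n = (z_{α/2} + z_β)² · (σ₁² + σ₂²) / δ²
  = (1.960 + 1.036)² · (2·8² = 128) / 3.4²
  = 8.9760 · 128 / 11.56
  = 99.39
Round up → n = 100 per group.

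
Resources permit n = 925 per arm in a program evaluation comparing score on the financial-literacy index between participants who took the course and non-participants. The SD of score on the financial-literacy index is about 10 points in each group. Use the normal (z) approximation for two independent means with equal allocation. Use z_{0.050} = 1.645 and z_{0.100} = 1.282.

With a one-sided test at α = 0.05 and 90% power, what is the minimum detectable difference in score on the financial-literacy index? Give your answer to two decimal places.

Minimum detectable difference ≈ 1.36 points

δ = (z_α + z_β) · √((σ₁²+σ₂²)/n)
  = (1.645 + 1.282) · √(200/925)
  = 2.927 · √0.21622
  = 2.927 · 0.4650
  = 1.3610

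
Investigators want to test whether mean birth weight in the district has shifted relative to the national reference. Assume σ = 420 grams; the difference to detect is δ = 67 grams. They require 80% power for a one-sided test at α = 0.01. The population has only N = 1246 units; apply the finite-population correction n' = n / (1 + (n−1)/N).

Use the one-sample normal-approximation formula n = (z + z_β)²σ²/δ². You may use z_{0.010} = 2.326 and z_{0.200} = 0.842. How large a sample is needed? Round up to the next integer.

n = 300

n = (z_α + z_β)² · σ² / δ²
  = (2.326 + 0.842)² · 420² / 67²
  = 10.0362 · 176400 / 4489
  = 394.38
Finite-population correction (N = 1246): 394.38 / (1 + (394.38 − 1)/1246) = 299.75.
Round up → n = 300.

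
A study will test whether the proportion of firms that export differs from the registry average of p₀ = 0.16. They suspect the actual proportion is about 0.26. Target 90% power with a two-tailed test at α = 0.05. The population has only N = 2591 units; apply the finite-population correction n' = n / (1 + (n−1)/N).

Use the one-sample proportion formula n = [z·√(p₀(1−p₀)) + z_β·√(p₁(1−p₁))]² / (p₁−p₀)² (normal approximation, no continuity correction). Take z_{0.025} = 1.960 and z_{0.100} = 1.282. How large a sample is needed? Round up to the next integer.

n = 155

n = [z_{α/2}·√(p₀q₀) + z_β·√(p₁q₁)]² / (p₁ − p₀)²
  = [1.960·√(0.16·0.84) + 1.282·√(0.26·0.74)]² / (0.10)²
  = [1.960·0.3666 + 1.282·0.4386]² / 0.0100
  = [1.2809]² / 0.0100
  = 164.06
Finite-population correction (N = 2591): 164.06 / (1 + (164.06 − 1)/2591) = 154.35.
Round up → n = 155.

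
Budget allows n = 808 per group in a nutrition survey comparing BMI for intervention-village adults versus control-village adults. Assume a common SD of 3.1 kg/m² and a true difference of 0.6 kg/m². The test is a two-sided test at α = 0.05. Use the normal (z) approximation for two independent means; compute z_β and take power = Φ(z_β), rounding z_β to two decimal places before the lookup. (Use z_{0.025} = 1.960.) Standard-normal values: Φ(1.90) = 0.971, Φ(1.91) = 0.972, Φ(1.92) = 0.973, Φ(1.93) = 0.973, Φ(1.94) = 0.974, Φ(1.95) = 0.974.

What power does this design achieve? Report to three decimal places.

z_β = δ·√(n/(σ₁²+σ₂²)) − z_{α/2}
    = 0.6 · √(808/19.22) − 1.960
    = 0.6 · 6.48379 − 1.960
    = 3.8903 − 1.960 = 1.9303 → 1.93
Power = Φ(1.93) = 0.973.

Power ≈ 0.973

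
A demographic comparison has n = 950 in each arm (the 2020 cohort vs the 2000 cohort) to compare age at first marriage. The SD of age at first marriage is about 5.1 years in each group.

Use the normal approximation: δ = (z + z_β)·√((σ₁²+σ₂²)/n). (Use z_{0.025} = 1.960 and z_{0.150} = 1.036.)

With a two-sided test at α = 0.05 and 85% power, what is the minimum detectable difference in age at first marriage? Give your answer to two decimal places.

δ = (z_{α/2} + z_β) · √((σ₁²+σ₂²)/n)
  = (1.960 + 1.036) · √(52.02/950)
  = 2.996 · √0.05476
  = 2.996 · 0.2340
  = 0.7011

Minimum detectable difference ≈ 0.70 years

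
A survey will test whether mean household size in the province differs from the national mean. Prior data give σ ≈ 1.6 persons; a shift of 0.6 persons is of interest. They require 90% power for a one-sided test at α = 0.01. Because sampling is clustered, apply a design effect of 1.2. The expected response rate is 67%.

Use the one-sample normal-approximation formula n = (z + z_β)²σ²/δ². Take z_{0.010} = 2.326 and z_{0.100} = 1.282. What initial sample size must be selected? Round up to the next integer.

n = (z_α + z_β)² · σ² / δ²
  = (2.326 + 1.282)² · 1.6² / 0.6²
  = 13.0177 · 2.56 / 0.36
  = 92.57
Design effect: 1.2 × 92.57 = 111.08.
Adjust for 67% response: 111.08 / 0.67 = 165.80.
Round up → n = 166.

n = 166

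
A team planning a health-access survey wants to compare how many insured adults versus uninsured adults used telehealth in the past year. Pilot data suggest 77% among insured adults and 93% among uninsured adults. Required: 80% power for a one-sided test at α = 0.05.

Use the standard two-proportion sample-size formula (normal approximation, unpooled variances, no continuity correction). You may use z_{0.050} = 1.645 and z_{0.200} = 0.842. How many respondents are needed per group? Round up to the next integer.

n = 59 per group

n = (z_α + z_β)² · [p₁(1−p₁) + p₂(1−p₂)] / (p₁ − p₂)²
  = (1.645 + 0.842)² · (0.77·0.23 + 0.93·0.07) / (-0.16)²
  = (2.487)² · (0.1771 + 0.0651) / 0.0256
  = 6.1852 · 0.2422 / 0.0256
  = 58.52
Round up → n = 59 per group.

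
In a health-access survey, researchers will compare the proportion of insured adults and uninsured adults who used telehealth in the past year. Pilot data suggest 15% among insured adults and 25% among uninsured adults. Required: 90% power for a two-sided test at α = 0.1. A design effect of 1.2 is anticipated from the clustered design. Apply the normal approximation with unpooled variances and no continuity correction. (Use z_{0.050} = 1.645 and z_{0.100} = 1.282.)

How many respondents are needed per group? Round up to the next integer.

n = 324 per group

n = (z_{α/2} + z_β)² · [p₁(1−p₁) + p₂(1−p₂)] / (p₁ − p₂)²
  = (1.645 + 1.282)² · (0.15·0.85 + 0.25·0.75) / (-0.10)²
  = (2.927)² · (0.1275 + 0.1875) / 0.0100
  = 8.5673 · 0.3150 / 0.0100
  = 269.87
Design effect: 1.2 × 269.87 = 323.85.
Round up → n = 324 per group.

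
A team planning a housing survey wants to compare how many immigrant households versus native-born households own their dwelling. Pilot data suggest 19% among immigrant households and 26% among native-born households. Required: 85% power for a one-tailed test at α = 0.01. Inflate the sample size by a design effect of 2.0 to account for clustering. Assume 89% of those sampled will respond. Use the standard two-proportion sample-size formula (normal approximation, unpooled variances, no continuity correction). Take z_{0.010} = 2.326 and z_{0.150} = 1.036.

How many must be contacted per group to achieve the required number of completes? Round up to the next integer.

n = 1796 per group

n = (z_α + z_β)² · [p₁(1−p₁) + p₂(1−p₂)] / (p₁ − p₂)²
  = (2.326 + 1.036)² · (0.19·0.81 + 0.26·0.74) / (-0.07)²
  = (3.362)² · (0.1539 + 0.1924) / 0.0049
  = 11.3030 · 0.3463 / 0.0049
  = 798.83
Design effect: 2.0 × 798.83 = 1597.65.
Adjust for 89% response: 1597.65 / 0.89 = 1795.11.
Round up → n = 1796 per group.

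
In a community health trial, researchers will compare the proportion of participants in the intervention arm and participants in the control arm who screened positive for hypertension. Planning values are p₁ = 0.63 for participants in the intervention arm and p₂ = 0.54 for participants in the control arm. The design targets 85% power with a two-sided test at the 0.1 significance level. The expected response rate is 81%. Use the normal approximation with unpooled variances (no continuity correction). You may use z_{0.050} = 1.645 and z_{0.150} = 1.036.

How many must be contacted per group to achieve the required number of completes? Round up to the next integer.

n = 528 per group

n = (z_{α/2} + z_β)² · [p₁(1−p₁) + p₂(1−p₂)] / (p₁ − p₂)²
  = (1.645 + 1.036)² · (0.63·0.37 + 0.54·0.46) / (0.09)²
  = (2.681)² · (0.2331 + 0.2484) / 0.0081
  = 7.1878 · 0.4815 / 0.0081
  = 427.27
Adjust for 81% response: 427.27 / 0.81 = 527.50.
Round up → n = 528 per group.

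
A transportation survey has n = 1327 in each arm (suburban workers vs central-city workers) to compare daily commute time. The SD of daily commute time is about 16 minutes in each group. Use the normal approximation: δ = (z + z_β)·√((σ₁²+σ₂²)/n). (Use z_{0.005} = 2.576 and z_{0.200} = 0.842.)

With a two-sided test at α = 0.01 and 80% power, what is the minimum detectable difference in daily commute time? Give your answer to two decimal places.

Minimum detectable difference ≈ 2.12 minutes

δ = (z_{α/2} + z_β) · √((σ₁²+σ₂²)/n)
  = (2.576 + 0.842) · √(512/1327)
  = 3.418 · √0.38583
  = 3.418 · 0.6212
  = 2.1231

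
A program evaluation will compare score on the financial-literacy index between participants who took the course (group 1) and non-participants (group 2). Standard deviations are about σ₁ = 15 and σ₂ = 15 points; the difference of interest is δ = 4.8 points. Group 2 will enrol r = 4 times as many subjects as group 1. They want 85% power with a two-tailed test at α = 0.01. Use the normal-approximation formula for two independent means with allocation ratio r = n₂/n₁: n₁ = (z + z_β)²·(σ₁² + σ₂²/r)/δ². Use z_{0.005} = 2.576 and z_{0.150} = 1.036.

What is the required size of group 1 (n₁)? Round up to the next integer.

n₁ = (z_{α/2} + z_β)² · (σ₁² + σ₂²/r) / δ²
   = (2.576 + 1.036)² · (15² + 15²/4) / 4.8²
   = 13.0465 · (225 + 56.25) / 23.04
   = 13.0465 · 281.25 / 23.04
   = 159.26
Round up → n₁ = 160; n₂ = r·n₁ = 4 × 160 = 640.

n₁ = 160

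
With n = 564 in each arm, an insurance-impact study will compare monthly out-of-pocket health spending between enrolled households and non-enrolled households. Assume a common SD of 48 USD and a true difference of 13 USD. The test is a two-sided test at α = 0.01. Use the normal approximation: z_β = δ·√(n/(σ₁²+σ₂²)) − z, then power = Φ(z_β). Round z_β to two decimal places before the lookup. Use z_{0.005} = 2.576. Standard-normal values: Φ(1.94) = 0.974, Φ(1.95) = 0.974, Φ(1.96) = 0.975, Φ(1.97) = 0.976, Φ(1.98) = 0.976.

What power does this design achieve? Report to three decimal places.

z_β = δ·√(n/(σ₁²+σ₂²)) − z_{α/2}
    = 13 · √(564/4608) − 2.576
    = 13 · 0.34985 − 2.576
    = 4.5481 − 2.576 = 1.9721 → 1.97
Power = Φ(1.97) = 0.976.

Power ≈ 0.976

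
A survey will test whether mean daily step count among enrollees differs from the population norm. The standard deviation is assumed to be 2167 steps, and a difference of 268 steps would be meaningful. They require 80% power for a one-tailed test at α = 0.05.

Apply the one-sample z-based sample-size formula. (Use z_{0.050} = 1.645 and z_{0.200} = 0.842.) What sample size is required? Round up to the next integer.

n = 405

n = (z_α + z_β)² · σ² / δ²
  = (1.645 + 0.842)² · 2167² / 268²
  = 6.1852 · 4695889 / 71824
  = 404.39
Round up → n = 405.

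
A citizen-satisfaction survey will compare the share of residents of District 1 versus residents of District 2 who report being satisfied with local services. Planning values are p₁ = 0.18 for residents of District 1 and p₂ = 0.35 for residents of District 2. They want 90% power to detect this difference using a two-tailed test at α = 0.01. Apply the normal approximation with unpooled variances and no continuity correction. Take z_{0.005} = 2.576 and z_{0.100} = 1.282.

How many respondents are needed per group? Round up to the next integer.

n = 194 per group

n = (z_{α/2} + z_β)² · [p₁(1−p₁) + p₂(1−p₂)] / (p₁ − p₂)²
  = (2.576 + 1.282)² · (0.18·0.82 + 0.35·0.65) / (-0.17)²
  = (3.858)² · (0.1476 + 0.2275) / 0.0289
  = 14.8842 · 0.3751 / 0.0289
  = 193.19
Round up → n = 194 per group.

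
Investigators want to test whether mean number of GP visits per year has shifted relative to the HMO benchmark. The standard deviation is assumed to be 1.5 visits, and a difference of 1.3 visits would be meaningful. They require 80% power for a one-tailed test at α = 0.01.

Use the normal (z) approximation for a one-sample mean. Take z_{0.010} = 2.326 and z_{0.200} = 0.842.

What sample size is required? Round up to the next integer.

n = 14

n = (z_α + z_β)² · σ² / δ²
  = (2.326 + 0.842)² · 1.5² / 1.3²
  = 10.0362 · 2.25 / 1.69
  = 13.36
Round up → n = 14.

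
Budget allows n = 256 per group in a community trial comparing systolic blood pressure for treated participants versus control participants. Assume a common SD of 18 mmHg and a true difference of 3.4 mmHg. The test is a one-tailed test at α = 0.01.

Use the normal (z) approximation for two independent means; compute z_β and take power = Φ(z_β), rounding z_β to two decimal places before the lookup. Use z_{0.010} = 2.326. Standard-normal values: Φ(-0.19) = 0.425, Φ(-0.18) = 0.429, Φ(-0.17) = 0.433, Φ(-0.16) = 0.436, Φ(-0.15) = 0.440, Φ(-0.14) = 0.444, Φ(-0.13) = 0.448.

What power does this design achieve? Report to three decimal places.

z_β = δ·√(n/(σ₁²+σ₂²)) − z_α
    = 3.4 · √(256/648) − 2.326
    = 3.4 · 0.62854 − 2.326
    = 2.1370 − 2.326 = -0.1890 → -0.19
Power = Φ(-0.19) = 0.425.

Power ≈ 0.425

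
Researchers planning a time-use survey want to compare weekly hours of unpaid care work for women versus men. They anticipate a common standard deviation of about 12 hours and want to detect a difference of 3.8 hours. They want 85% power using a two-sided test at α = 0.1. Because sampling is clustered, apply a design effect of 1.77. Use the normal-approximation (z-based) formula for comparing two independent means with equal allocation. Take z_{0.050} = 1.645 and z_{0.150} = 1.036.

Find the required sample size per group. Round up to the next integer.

n = (z_{α/2} + z_β)² · (σ₁² + σ₂²) / δ²
  = (1.645 + 1.036)² · (2·12² = 288) / 3.8²
  = 7.1878 · 288 / 14.44
  = 143.36
Design effect: 1.77 × 143.36 = 253.74.
Round up → n = 254 per group.

n = 254 per group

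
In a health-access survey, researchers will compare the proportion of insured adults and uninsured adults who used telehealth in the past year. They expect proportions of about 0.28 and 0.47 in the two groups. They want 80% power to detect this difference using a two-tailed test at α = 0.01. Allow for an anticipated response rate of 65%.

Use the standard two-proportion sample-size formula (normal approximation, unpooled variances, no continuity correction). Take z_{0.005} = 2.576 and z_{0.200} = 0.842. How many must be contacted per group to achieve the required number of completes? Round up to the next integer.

n = (z_{α/2} + z_β)² · [p₁(1−p₁) + p₂(1−p₂)] / (p₁ − p₂)²
  = (2.576 + 0.842)² · (0.28·0.72 + 0.47·0.53) / (-0.19)²
  = (3.418)² · (0.2016 + 0.2491) / 0.0361
  = 11.6827 · 0.4507 / 0.0361
  = 145.86
Adjust for 65% response: 145.86 / 0.65 = 224.39.
Round up → n = 225 per group.

n = 225 per group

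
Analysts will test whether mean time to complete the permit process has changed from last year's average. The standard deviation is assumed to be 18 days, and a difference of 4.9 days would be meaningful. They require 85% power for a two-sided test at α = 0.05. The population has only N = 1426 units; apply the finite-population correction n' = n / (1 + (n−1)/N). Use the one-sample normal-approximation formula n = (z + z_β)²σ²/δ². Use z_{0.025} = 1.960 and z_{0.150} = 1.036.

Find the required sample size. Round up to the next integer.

n = (z_{α/2} + z_β)² · σ² / δ²
  = (1.960 + 1.036)² · 18² / 4.9²
  = 8.9760 · 324 / 24.01
  = 121.13
Finite-population correction (N = 1426): 121.13 / (1 + (121.13 − 1)/1426) = 111.71.
Round up → n = 112.

n = 112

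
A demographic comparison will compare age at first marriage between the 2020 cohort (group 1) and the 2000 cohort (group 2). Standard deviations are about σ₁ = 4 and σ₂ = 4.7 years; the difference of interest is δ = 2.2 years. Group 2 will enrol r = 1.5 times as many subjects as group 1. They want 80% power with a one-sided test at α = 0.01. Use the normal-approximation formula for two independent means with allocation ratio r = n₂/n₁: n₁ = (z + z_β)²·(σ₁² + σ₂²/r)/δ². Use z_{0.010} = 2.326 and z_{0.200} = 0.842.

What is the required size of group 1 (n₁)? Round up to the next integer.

n₁ = 64

n₁ = (z_α + z_β)² · (σ₁² + σ₂²/r) / δ²
   = (2.326 + 0.842)² · (4² + 4.7²/1.5) / 2.2²
   = 10.0362 · (16 + 14.7267) / 4.84
   = 10.0362 · 30.7267 / 4.84
   = 63.71
Round up → n₁ = 64; n₂ = r·n₁ = 1.5 × 64 = 96.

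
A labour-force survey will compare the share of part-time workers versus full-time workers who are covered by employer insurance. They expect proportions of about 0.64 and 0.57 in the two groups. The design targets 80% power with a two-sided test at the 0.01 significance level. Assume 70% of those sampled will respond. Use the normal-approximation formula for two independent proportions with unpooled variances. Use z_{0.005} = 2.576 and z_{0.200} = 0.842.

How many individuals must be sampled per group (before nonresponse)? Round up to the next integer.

n = (z_{α/2} + z_β)² · [p₁(1−p₁) + p₂(1−p₂)] / (p₁ − p₂)²
  = (2.576 + 0.842)² · (0.64·0.36 + 0.57·0.43) / (0.07)²
  = (3.418)² · (0.2304 + 0.2451) / 0.0049
  = 11.6827 · 0.4755 / 0.0049
  = 1133.70
Adjust for 70% response: 1133.70 / 0.70 = 1619.57.
Round up → n = 1620 per group.

n = 1620 per group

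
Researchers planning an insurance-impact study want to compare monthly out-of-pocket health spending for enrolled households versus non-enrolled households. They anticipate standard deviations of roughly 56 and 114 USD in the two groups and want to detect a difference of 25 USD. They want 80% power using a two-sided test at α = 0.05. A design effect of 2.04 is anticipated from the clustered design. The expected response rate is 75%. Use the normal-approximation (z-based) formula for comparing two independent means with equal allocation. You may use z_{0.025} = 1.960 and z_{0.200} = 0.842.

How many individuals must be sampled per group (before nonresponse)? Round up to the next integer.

n = (z_{α/2} + z_β)² · (σ₁² + σ₂²) / δ²
  = (1.960 + 0.842)² · (56² + 114² = 16132) / 25²
  = 7.8512 · 16132 / 625
  = 202.65
Design effect: 2.04 × 202.65 = 413.40.
Adjust for 75% response: 413.40 / 0.75 = 551.21.
Round up → n = 552 per group.

n = 552 per group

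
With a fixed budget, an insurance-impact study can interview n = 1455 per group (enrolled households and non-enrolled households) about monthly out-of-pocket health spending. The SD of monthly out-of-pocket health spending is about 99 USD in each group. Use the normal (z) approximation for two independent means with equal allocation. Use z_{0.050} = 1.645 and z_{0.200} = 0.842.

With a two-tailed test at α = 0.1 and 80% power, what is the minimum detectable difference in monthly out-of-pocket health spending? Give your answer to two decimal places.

Minimum detectable difference ≈ 9.13 USD

δ = (z_{α/2} + z_β) · √((σ₁²+σ₂²)/n)
  = (1.645 + 0.842) · √(19602/1455)
  = 2.487 · √13.4722
  = 2.487 · 3.6704
  = 9.1284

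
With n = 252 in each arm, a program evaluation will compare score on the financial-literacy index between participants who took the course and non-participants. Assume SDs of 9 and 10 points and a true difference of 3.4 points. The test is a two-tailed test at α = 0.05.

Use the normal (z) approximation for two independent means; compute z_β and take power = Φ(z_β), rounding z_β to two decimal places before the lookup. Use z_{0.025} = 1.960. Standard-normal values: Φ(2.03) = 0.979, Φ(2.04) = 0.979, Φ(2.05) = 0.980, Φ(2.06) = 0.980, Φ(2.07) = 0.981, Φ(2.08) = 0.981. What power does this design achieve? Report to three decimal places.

z_β = δ·√(n/(σ₁²+σ₂²)) − z_{α/2}
    = 3.4 · √(252/181) − 1.960
    = 3.4 · 1.17994 − 1.960
    = 4.0118 − 1.960 = 2.0518 → 2.05
Power = Φ(2.05) = 0.980.

Power ≈ 0.980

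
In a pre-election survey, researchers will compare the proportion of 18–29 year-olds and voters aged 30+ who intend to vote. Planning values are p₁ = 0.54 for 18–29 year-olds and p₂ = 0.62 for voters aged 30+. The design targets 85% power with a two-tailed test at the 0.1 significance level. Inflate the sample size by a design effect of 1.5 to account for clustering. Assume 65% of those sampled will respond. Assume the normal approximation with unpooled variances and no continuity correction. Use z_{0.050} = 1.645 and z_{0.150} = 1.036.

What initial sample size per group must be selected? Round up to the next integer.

n = 1255 per group

n = (z_{α/2} + z_β)² · [p₁(1−p₁) + p₂(1−p₂)] / (p₁ − p₂)²
  = (1.645 + 1.036)² · (0.54·0.46 + 0.62·0.38) / (-0.08)²
  = (2.681)² · (0.2484 + 0.2356) / 0.0064
  = 7.1878 · 0.4840 / 0.0064
  = 543.57
Design effect: 1.5 × 543.57 = 815.36.
Adjust for 65% response: 815.36 / 0.65 = 1254.40.
Round up → n = 1255 per group.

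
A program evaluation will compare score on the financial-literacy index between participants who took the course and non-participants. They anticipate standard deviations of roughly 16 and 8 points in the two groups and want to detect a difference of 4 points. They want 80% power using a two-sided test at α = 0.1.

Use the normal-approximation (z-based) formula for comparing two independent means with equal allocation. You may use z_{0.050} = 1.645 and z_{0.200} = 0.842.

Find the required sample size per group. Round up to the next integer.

n = (z_{α/2} + z_β)² · (σ₁² + σ₂²) / δ²
  = (1.645 + 0.842)² · (16² + 8² = 320) / 4²
  = 6.1852 · 320 / 16
  = 123.70
Round up → n = 124 per group.

n = 124 per group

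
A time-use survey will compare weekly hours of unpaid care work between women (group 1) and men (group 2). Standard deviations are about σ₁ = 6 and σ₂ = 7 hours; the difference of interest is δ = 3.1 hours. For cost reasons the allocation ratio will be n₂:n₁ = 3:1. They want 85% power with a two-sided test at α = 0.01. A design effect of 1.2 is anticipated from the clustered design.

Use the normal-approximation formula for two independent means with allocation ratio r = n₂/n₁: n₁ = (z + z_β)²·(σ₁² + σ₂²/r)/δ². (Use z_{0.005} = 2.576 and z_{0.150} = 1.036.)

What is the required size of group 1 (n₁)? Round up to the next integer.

n₁ = (z_{α/2} + z_β)² · (σ₁² + σ₂²/r) / δ²
   = (2.576 + 1.036)² · (6² + 7²/3) / 3.1²
   = 13.0465 · (36 + 16.3333) / 9.61
   = 13.0465 · 52.3333 / 9.61
   = 71.05
Design effect: 1.2 × 71.05 = 85.26.
Round up → n₁ = 86; n₂ = r·n₁ = 3 × 86 = 258.

n₁ = 86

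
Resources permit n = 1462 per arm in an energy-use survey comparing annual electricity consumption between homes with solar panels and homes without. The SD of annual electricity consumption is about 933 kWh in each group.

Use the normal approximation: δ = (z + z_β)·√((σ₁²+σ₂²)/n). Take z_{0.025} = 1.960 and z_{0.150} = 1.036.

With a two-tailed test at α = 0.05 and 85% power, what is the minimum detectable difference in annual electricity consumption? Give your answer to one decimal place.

δ = (z_{α/2} + z_β) · √((σ₁²+σ₂²)/n)
  = (1.960 + 1.036) · √(1740978/1462)
  = 2.996 · √1190.8
  = 2.996 · 34.5083
  = 103.3867

Minimum detectable difference ≈ 103.4 kWh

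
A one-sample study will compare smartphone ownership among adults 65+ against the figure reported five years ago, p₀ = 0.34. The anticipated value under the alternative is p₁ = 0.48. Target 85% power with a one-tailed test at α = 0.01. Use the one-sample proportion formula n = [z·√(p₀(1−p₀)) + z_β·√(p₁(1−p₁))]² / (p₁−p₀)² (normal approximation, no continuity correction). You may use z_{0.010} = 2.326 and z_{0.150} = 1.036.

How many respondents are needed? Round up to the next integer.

n = [z_α·√(p₀q₀) + z_β·√(p₁q₁)]² / (p₁ − p₀)²
  = [2.326·√(0.34·0.66) + 1.036·√(0.48·0.52)]² / (0.14)²
  = [2.326·0.4737 + 1.036·0.4996]² / 0.0196
  = [1.6194]² / 0.0196
  = 133.80
Round up → n = 134.

n = 134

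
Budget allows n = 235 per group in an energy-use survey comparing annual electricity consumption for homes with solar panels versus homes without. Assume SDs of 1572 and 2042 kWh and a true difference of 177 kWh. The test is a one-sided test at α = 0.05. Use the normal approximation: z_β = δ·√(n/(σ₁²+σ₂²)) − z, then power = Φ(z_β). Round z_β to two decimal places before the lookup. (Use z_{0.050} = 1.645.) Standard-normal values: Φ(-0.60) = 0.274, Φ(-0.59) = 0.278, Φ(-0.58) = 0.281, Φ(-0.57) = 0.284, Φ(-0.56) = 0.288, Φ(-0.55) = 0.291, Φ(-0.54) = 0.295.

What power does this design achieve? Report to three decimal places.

Power ≈ 0.278

z_β = δ·√(n/(σ₁²+σ₂²)) − z_α
    = 177 · √(235/6640948) − 1.645
    = 177 · 0.00595 − 1.645
    = 1.0529 − 1.645 = -0.5921 → -0.59
Power = Φ(-0.59) = 0.278.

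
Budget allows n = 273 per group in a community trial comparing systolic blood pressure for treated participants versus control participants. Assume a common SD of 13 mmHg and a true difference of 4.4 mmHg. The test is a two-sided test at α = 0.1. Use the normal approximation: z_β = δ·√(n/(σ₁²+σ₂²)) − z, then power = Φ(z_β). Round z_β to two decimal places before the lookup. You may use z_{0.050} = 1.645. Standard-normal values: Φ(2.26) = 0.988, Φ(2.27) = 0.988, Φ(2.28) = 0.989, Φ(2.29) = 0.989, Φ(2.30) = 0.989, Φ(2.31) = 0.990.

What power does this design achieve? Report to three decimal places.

Power ≈ 0.990

z_β = δ·√(n/(σ₁²+σ₂²)) − z_{α/2}
    = 4.4 · √(273/338) − 1.645
    = 4.4 · 0.89872 − 1.645
    = 3.9544 − 1.645 = 2.3094 → 2.31
Power = Φ(2.31) = 0.990.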